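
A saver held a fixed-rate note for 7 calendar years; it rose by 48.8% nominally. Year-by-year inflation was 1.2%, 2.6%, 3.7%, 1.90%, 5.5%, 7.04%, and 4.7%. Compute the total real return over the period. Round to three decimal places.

14.704%

Cumulative inflation factor: 1.012 × 1.026 × 1.037 × 1.0190 × 1.055 × 1.0704 × 1.047 ≈ 1.29726.
Nominal growth factor: 1.48800. Real growth factor = 1.48800 / 1.29726 ≈ 1.14704.
Total real return ≈ 14.7036%.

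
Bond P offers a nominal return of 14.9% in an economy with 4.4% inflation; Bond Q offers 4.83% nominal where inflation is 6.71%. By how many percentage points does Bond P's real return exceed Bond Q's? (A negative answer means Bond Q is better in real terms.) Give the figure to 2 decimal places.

Bond P real return: 1.149/1.044 − 1 = 10.057%.
Bond Q real return: 1.0483/1.0671 − 1 = -1.762%.
Difference: 10.057 − (-1.762) = 11.819 pp.

11.82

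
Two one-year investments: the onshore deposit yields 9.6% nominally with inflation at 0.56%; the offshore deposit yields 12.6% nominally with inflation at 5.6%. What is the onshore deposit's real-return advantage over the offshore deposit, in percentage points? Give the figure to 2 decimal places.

2.36

The onshore deposit real return: 1.096/1.0056 − 1 = 8.990%.
The offshore deposit real return: 1.126/1.056 − 1 = 6.629%.
Difference: 8.990 − 6.629 = 2.361 pp.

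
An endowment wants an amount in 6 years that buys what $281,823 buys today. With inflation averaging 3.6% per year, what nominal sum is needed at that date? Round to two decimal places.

$348,445.58

Cumulative price-level factor: (1+3.6%)^6 ≈ 1.2363986792.
The nominal amount required is $281,823 scaled up by that factor.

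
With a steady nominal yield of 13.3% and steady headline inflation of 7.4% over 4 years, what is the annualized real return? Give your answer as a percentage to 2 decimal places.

With constant rates the annual real return is the same each year: (1+13.3%)/(1+7.4%) − 1 = 0.05493.

5.49%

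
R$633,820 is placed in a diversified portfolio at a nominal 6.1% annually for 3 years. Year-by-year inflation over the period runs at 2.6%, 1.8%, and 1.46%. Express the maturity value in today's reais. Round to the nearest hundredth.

R$714,368.17

Nominal value at maturity: R$633,820 × (1 + 6.1%)^3 ≈ R$757,028.26.
Price-level factor over 3 years: 1.026 × 1.018 × 1.0146 = 1.0597172328.
The maturity value deflated by that factor is the answer in today's purchasing power.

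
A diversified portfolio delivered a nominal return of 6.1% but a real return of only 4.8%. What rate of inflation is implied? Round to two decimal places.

From (1+r_nom) = (1+r_real)(1+π), we get 1+π = (1 + 6.1%)/(1 + 4.8%) = 1.061/1.048 ≈ 1.01240.
So π ≈ 1.2405%.

1.24%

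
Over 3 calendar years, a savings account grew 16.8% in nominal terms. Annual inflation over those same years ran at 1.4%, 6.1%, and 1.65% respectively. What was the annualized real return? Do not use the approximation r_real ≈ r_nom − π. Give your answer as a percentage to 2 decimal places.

Cumulative inflation factor: 1.014 × 1.061 × 1.0165 ≈ 1.09361.
Nominal growth factor: 1.16800. Real growth factor = 1.16800 / 1.09361 ≈ 1.06803.
Annualized: 1.06803^(1/3) − 1 ≈ 0.02218.

2.22%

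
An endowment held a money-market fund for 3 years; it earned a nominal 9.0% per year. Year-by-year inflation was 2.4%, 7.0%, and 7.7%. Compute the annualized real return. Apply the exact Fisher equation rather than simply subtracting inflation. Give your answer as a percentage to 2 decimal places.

3.15%

Cumulative inflation factor: 1.024 × 1.070 × 1.077 ≈ 1.18005.
Nominal growth factor: 1.29503. Real growth factor = 1.29503 / 1.18005 ≈ 1.09744.
Annualized: 1.09744^(1/3) − 1 ≈ 0.03148.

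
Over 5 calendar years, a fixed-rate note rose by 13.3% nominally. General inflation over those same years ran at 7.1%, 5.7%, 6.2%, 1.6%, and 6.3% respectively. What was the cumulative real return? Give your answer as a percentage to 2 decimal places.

Cumulative inflation factor: 1.071 × 1.057 × 1.062 × 1.016 × 1.063 ≈ 1.29842.
Nominal growth factor: 1.13300. Real growth factor = 1.13300 / 1.29842 ≈ 0.87260.
Total real return ≈ -12.7403%.

-12.74%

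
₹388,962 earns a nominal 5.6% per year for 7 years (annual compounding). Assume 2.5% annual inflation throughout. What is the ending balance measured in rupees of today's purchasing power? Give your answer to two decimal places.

Nominal value at maturity: ₹388,962 × (1 + 5.6%)^7 ≈ ₹569,579.83.
Price-level factor over 7 years: (1 + 2.5%)^7 ≈ 1.1886857537.
The maturity value deflated by that factor is the answer in today's purchasing power.

₹479,167.71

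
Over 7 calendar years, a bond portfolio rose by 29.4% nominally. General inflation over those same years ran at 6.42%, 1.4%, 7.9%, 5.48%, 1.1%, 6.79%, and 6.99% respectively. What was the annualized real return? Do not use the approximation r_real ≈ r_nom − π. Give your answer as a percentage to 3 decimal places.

-1.305%

Cumulative inflation factor: 1.0642 × 1.014 × 1.079 × 1.0548 × 1.011 × 1.0679 × 1.0699 ≈ 1.41866.
Nominal growth factor: 1.29400. Real growth factor = 1.29400 / 1.41866 ≈ 0.91213.
Annualized: 0.91213^(1/7) − 1 ≈ -0.01305.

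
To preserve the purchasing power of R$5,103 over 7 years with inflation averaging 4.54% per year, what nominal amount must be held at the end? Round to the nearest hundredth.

R$6,963.11

Cumulative price-level factor: (1+4.54%)^7 ≈ 1.3645123487.
Multiplying R$5,103 by the price-level factor gives the future nominal sum.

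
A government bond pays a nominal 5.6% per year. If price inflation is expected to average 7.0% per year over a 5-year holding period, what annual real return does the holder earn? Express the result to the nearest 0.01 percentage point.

-1.31%

With constant rates the annual real return is the same each year: (1+5.6%)/(1+7.0%) − 1 = -0.01308.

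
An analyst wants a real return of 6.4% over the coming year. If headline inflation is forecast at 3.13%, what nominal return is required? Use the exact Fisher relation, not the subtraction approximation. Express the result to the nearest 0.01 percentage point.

9.73%

By the Fisher equation, 1 + r_nom = (1 + 6.4%)(1 + 3.13%) = 1.064 × 1.0313 = 1.0973032.
So r_nom = 9.73032%.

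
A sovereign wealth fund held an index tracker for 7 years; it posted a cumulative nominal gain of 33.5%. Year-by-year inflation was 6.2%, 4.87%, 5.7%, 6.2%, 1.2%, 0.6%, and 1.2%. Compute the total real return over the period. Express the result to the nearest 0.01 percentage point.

Cumulative inflation factor: 1.062 × 1.0487 × 1.057 × 1.062 × 1.012 × 1.006 × 1.012 ≈ 1.28805.
Nominal growth factor: 1.33500. Real growth factor = 1.33500 / 1.28805 ≈ 1.03645.
Total real return ≈ 3.6447%.

3.64%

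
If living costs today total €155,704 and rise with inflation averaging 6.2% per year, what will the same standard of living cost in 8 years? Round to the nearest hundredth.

€251,939.29

Cumulative price-level factor: (1+6.2%)^8 ≈ 1.6180656338.
Multiplying €155,704 by the price-level factor gives the future nominal sum.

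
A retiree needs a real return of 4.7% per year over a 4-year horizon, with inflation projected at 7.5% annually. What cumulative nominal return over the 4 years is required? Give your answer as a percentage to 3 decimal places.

60.480%

Required annual nominal rate: (1+4.7%)(1+7.5%) − 1 = 12.5525%.
Cumulative over 4 years: (1 + 0.125525)^4 − 1 ≈ 0.60480.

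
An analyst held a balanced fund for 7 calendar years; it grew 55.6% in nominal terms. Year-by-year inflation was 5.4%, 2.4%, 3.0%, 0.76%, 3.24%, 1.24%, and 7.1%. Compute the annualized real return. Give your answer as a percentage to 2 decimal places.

Cumulative inflation factor: 1.054 × 1.024 × 1.030 × 1.0076 × 1.0324 × 1.0124 × 1.071 ≈ 1.25388.
Nominal growth factor: 1.55600. Real growth factor = 1.55600 / 1.25388 ≈ 1.24095.
Annualized: 1.24095^(1/7) − 1 ≈ 0.03132.

3.13%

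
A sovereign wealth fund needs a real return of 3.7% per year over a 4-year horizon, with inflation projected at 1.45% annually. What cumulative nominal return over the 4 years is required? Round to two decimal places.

22.50%

Required annual nominal rate: (1+3.7%)(1+1.45%) − 1 = 5.20365%.
Cumulative over 4 years: (1 + 0.0520365)^4 − 1 ≈ 0.22496.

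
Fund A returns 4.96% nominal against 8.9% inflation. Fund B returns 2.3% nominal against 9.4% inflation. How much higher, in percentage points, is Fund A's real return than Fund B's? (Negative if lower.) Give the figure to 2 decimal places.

2.87

Fund A real return: 1.0496/1.089 − 1 = -3.618%.
Fund B real return: 1.023/1.094 − 1 = -6.490%.
Difference: -3.618 − (-6.490) = 2.872 pp.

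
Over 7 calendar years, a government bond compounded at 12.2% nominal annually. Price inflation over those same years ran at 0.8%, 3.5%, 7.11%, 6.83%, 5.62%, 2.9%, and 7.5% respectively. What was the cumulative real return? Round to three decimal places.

Cumulative inflation factor: 1.008 × 1.035 × 1.0711 × 1.0683 × 1.0562 × 1.029 × 1.075 ≈ 1.39474.
Nominal growth factor: 2.23846. Real growth factor = 2.23846 / 1.39474 ≈ 1.60493.
Total real return ≈ 60.4929%.

60.493%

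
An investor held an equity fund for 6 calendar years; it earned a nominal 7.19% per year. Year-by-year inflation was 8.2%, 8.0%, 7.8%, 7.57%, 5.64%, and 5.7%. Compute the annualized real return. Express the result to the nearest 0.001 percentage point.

Cumulative inflation factor: 1.082 × 1.080 × 1.078 × 1.0757 × 1.0564 × 1.057 ≈ 1.51309.
Nominal growth factor: 1.51679. Real growth factor = 1.51679 / 1.51309 ≈ 1.00245.
Annualized: 1.00245^(1/6) − 1 ≈ 0.00041.

0.041%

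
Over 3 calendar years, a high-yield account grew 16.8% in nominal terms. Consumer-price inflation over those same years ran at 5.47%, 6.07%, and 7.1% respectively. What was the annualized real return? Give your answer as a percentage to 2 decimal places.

Cumulative inflation factor: 1.0547 × 1.0607 × 1.071 ≈ 1.19815.
Nominal growth factor: 1.16800. Real growth factor = 1.16800 / 1.19815 ≈ 0.97484.
Annualized: 0.97484^(1/3) − 1 ≈ -0.00846.

-0.85%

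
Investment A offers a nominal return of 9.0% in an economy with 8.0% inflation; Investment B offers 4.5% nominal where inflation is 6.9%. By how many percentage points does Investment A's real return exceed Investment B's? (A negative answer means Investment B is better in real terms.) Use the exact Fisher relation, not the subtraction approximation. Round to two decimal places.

Investment A real return: 1.090/1.080 − 1 = 0.926%.
Investment B real return: 1.045/1.069 − 1 = -2.245%.
Difference: 0.926 − (-2.245) = 3.171 pp.

3.17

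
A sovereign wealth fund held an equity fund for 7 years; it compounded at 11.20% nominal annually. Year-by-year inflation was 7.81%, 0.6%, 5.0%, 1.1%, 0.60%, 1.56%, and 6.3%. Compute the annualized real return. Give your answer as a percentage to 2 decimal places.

Cumulative inflation factor: 1.0781 × 1.006 × 1.050 × 1.011 × 1.0060 × 1.0156 × 1.063 ≈ 1.25041.
Nominal growth factor: 2.10249. Real growth factor = 2.10249 / 1.25041 ≈ 1.68144.
Annualized: 1.68144^(1/7) − 1 ≈ 0.07706.

7.71%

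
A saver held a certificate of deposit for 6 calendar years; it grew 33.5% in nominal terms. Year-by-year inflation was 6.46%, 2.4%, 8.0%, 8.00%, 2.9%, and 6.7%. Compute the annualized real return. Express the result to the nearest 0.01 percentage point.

-0.74%

Cumulative inflation factor: 1.0646 × 1.024 × 1.080 × 1.0800 × 1.029 × 1.067 ≈ 1.39609.
Nominal growth factor: 1.33500. Real growth factor = 1.33500 / 1.39609 ≈ 0.95624.
Annualized: 0.95624^(1/6) − 1 ≈ -0.00743.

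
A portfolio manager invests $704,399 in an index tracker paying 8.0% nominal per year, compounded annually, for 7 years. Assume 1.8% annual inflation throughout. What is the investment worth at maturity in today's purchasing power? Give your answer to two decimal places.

Nominal value at maturity: $704,399 × (1 + 8.0%)^7 ≈ $1,207,216.10.
Price-level factor over 7 years: (1 + 1.8%)^7 ≈ 1.1330118341.
Dividing the nominal maturity value by the price-level factor gives the value in today's money.

$1,065,492.93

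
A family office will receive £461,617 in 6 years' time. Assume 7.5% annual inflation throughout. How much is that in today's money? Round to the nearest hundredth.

Price-level factor over 6 years: (1 + 7.5%)^6 ≈ 1.5433015256.
Purchasing power today: £461,617 divided by that factor.

£299,110.05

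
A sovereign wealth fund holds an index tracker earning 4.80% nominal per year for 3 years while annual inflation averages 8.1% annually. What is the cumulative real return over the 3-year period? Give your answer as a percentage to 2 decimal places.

The annual real rate is (1+4.80%)/(1+8.1%) − 1 = -3.0527%.
Compounded over 3 years: (1 + -0.030527)^3 − 1 ≈ -0.08881.

-8.88%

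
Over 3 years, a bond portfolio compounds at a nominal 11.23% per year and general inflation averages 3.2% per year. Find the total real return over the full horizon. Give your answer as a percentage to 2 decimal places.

The annual real rate is (1+11.23%)/(1+3.2%) − 1 = 7.7810%.
Compounded over 3 years: (1 + 0.077810)^3 − 1 ≈ 0.25206.

25.21%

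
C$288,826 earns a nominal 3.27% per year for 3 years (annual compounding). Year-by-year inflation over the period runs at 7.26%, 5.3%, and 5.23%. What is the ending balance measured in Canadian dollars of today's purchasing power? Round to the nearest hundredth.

C$267,641.27

Nominal value at maturity: C$288,826 × (1 + 3.27%)^3 ≈ C$318,096.45.
Price-level factor over 3 years: 1.0726 × 1.053 × 1.0523 ≈ 1.1885179199.
The maturity value deflated by that factor is the answer in today's purchasing power.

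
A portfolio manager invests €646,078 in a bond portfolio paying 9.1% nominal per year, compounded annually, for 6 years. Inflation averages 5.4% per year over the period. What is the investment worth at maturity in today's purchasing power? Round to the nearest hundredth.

Nominal value at maturity: €646,078 × (1 + 9.1%)^6 ≈ €1,089,515.61.
Price-level factor over 6 years: (1 + 5.4%)^6 ≈ 1.3710196056.
The maturity value deflated by that factor is the answer in today's purchasing power.

€794,675.44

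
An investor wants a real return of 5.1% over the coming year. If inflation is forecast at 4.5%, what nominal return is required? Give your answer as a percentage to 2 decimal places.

9.83%

By the Fisher equation, 1 + r_nom = (1 + 5.1%)(1 + 4.5%) = 1.051 × 1.045 = 1.098295.
So r_nom = 9.8295%.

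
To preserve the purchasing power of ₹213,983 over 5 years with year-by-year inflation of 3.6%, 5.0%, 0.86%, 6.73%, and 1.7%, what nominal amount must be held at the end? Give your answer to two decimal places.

Cumulative price-level factor: 1.036 × 1.050 × 1.0086 × 1.0673 × 1.017 ≈ 1.1909005084.
The nominal amount required is ₹213,983 scaled up by that factor.

₹254,832.46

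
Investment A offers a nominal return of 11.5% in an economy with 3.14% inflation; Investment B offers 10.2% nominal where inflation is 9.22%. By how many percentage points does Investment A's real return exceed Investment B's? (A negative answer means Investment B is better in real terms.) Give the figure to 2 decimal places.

7.21

Investment A real return: 1.115/1.0314 − 1 = 8.105%.
Investment B real return: 1.102/1.0922 − 1 = 0.897%.
Difference: 8.105 − 0.897 = 7.208 pp.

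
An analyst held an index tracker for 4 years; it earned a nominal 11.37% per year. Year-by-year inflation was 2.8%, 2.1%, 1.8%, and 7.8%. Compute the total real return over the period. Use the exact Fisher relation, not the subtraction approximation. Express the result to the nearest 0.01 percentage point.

Cumulative inflation factor: 1.028 × 1.021 × 1.018 × 1.078 ≈ 1.15182.
Nominal growth factor: 1.53841. Real growth factor = 1.53841 / 1.15182 ≈ 1.33563.
Total real return ≈ 33.5634%.

33.56%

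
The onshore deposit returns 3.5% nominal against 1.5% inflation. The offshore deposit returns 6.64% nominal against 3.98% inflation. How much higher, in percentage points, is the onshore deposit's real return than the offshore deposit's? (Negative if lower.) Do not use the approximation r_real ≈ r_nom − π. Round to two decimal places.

-0.59

The onshore deposit real return: 1.035/1.015 − 1 = 1.970%.
The offshore deposit real return: 1.0664/1.0398 − 1 = 2.558%.
Difference: 1.970 − 2.558 = -0.588 pp.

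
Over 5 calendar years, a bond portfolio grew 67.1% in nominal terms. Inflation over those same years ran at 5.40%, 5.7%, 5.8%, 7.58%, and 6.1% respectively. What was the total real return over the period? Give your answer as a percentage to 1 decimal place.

Cumulative inflation factor: 1.0540 × 1.057 × 1.058 × 1.0758 × 1.061 ≈ 1.34539.
Nominal growth factor: 1.67100. Real growth factor = 1.67100 / 1.34539 ≈ 1.24202.
Total real return ≈ 24.2019%.

24.2%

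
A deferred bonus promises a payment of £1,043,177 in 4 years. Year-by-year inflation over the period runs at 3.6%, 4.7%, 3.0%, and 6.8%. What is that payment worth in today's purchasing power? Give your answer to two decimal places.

£874,264.99

Price-level factor over 4 years: 1.036 × 1.047 × 1.030 × 1.068 ≈ 1.1932045877.
Purchasing power today: £1,043,177 divided by that factor.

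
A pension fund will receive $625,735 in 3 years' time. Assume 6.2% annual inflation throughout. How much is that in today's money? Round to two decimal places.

Price-level factor over 3 years: (1 + 6.2%)^3 = 1.197770328.
Purchasing power today: $625,735 divided by that factor.

$522,416.51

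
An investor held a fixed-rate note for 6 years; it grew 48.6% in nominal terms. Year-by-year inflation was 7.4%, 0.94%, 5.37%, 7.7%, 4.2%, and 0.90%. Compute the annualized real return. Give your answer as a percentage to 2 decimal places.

2.34%

Cumulative inflation factor: 1.074 × 1.0094 × 1.0537 × 1.077 × 1.042 × 1.0090 ≈ 1.29348.
Nominal growth factor: 1.48600. Real growth factor = 1.48600 / 1.29348 ≈ 1.14884.
Annualized: 1.14884^(1/6) − 1 ≈ 0.02339.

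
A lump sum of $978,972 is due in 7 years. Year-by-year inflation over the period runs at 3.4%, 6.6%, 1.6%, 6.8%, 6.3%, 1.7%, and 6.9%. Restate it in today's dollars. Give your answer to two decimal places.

Price-level factor over 7 years: 1.034 × 1.066 × 1.016 × 1.068 × 1.063 × 1.017 × 1.069 ≈ 1.3822118971.
Purchasing power today: $978,972 divided by that factor.

$708,264.78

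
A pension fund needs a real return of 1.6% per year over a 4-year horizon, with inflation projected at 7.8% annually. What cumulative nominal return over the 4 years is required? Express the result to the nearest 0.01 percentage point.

43.90%

Required annual nominal rate: (1+1.6%)(1+7.8%) − 1 = 9.5248%.
Cumulative over 4 years: (1 + 0.095248)^4 − 1 ≈ 0.43896.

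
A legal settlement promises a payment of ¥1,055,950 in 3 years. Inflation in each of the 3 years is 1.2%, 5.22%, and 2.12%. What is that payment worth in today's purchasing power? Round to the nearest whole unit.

Price-level factor over 3 years: 1.012 × 1.0522 × 1.0212 ≈ 1.0874007197.
Purchasing power today: ¥1,055,950 divided by that factor.

¥971,077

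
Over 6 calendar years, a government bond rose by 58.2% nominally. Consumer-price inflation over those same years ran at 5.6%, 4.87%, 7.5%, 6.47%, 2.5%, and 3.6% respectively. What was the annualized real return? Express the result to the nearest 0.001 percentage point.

2.730%

Cumulative inflation factor: 1.056 × 1.0487 × 1.075 × 1.0647 × 1.025 × 1.036 ≈ 1.34597.
Nominal growth factor: 1.58200. Real growth factor = 1.58200 / 1.34597 ≈ 1.17536.
Annualized: 1.17536^(1/6) − 1 ≈ 0.02730.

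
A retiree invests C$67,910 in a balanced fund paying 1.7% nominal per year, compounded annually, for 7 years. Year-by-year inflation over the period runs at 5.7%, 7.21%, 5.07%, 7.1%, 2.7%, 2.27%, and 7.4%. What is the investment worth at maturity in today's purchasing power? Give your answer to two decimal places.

C$53,122.55

Nominal value at maturity: C$67,910 × (1 + 1.7%)^7 ≈ C$76,415.31.
Price-level factor over 7 years: 1.057 × 1.0721 × 1.0507 × 1.071 × 1.027 × 1.0227 × 1.074 ≈ 1.4384721808.
The maturity value deflated by that factor is the answer in today's purchasing power.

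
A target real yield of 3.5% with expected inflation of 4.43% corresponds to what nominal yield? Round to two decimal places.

By the Fisher equation, 1 + r_nom = (1 + 3.5%)(1 + 4.43%) = 1.035 × 1.0443 = 1.0808505.
So r_nom = 8.08505%.

8.09%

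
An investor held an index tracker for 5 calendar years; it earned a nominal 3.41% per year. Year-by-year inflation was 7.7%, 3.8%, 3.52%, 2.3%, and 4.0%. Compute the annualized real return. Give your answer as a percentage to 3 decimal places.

Cumulative inflation factor: 1.077 × 1.038 × 1.0352 × 1.023 × 1.040 ≈ 1.23125.
Nominal growth factor: 1.18253. Real growth factor = 1.18253 / 1.23125 ≈ 0.96043.
Annualized: 0.96043^(1/5) − 1 ≈ -0.00804.

-0.804%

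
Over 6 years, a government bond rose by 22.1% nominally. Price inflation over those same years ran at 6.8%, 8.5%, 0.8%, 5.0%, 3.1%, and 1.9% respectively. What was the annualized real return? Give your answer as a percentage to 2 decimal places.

Cumulative inflation factor: 1.068 × 1.085 × 1.008 × 1.050 × 1.031 × 1.019 ≈ 1.28850.
Nominal growth factor: 1.22100. Real growth factor = 1.22100 / 1.28850 ≈ 0.94762.
Annualized: 0.94762^(1/6) − 1 ≈ -0.00893.

-0.89%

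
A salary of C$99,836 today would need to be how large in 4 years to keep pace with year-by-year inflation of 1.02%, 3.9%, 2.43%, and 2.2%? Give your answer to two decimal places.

C$109,695.33

Cumulative price-level factor: 1.0102 × 1.039 × 1.0243 × 1.022 ≈ 1.0987552931.
The nominal amount required is C$99,836 scaled up by that factor.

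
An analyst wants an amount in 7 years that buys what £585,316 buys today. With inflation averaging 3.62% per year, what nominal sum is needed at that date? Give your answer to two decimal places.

Cumulative price-level factor: (1+3.62%)^7 ≈ 1.2826409926.
The nominal amount required is £585,316 scaled up by that factor.

£750,750.30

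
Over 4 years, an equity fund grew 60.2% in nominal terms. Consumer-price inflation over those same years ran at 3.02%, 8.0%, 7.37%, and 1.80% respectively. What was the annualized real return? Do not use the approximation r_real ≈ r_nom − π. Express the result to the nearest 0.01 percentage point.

Cumulative inflation factor: 1.0302 × 1.080 × 1.0737 × 1.0180 ≈ 1.21612.
Nominal growth factor: 1.60200. Real growth factor = 1.60200 / 1.21612 ≈ 1.31731.
Annualized: 1.31731^(1/4) − 1 ≈ 0.07133.

7.13%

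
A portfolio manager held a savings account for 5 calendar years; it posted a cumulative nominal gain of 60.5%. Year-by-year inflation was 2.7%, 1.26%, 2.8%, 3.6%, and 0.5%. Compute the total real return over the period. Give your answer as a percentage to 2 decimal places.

44.19%

Cumulative inflation factor: 1.027 × 1.0126 × 1.028 × 1.036 × 1.005 ≈ 1.11308.
Nominal growth factor: 1.60500. Real growth factor = 1.60500 / 1.11308 ≈ 1.44194.
Total real return ≈ 44.1942%.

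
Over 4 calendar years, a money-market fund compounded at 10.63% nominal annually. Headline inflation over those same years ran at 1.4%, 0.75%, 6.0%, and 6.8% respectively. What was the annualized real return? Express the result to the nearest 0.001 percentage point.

6.680%

Cumulative inflation factor: 1.014 × 1.0075 × 1.060 × 1.068 ≈ 1.15654.
Nominal growth factor: 1.49793. Real growth factor = 1.49793 / 1.15654 ≈ 1.29518.
Annualized: 1.29518^(1/4) − 1 ≈ 0.06680.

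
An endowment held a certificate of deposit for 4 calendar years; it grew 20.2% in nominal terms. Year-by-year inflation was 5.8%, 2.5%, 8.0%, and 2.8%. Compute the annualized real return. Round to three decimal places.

Cumulative inflation factor: 1.058 × 1.025 × 1.080 × 1.028 ≈ 1.20400.
Nominal growth factor: 1.20200. Real growth factor = 1.20200 / 1.20400 ≈ 0.99834.
Annualized: 0.99834^(1/4) − 1 ≈ -0.00042.

-0.042%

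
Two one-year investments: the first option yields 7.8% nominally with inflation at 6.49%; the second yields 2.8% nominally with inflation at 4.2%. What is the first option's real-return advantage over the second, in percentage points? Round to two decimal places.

2.57

The first option real return: 1.078/1.0649 − 1 = 1.230%.
The second real return: 1.028/1.042 − 1 = -1.344%.
Difference: 1.230 − (-1.344) = 2.574 pp.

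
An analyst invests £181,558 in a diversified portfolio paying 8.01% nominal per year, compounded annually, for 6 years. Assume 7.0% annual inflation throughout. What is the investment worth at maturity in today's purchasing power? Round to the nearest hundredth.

£192,086.36

Nominal value at maturity: £181,558 × (1 + 8.01%)^6 ≈ £288,269.83.
Price-level factor over 6 years: (1 + 7.0%)^6 ≈ 1.5007303518.
Dividing the nominal maturity value by the price-level factor gives the value in today's money.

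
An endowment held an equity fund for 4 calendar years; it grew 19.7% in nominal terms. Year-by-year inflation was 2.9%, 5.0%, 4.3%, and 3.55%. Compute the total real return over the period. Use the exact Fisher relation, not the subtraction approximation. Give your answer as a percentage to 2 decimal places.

2.58%

Cumulative inflation factor: 1.029 × 1.050 × 1.043 × 1.0355 ≈ 1.16691.
Nominal growth factor: 1.19700. Real growth factor = 1.19700 / 1.16691 ≈ 1.02578.
Total real return ≈ 2.5782%.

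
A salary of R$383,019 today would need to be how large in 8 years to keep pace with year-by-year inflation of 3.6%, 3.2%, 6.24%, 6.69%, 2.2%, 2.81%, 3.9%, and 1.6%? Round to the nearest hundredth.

R$514,833.81

Cumulative price-level factor: 1.036 × 1.032 × 1.0624 × 1.0669 × 1.022 × 1.0281 × 1.039 × 1.016 ≈ 1.3441469171.
Multiplying R$383,019 by the price-level factor gives the future nominal sum.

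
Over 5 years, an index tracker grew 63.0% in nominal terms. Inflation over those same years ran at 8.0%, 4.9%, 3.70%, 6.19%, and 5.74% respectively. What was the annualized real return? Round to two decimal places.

4.32%

Cumulative inflation factor: 1.080 × 1.049 × 1.0370 × 1.0619 × 1.0574 ≈ 1.31917.
Nominal growth factor: 1.63000. Real growth factor = 1.63000 / 1.31917 ≈ 1.23562.
Annualized: 1.23562^(1/5) − 1 ≈ 0.04322.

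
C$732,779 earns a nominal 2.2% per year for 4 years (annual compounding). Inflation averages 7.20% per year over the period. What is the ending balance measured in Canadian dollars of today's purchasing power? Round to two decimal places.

C$605,337.33

Nominal value at maturity: C$732,779 × (1 + 2.2%)^4 ≈ C$799,422.92.
Price-level factor over 4 years: (1 + 7.20%)^4 ≈ 1.3206238659.
The maturity value deflated by that factor is the answer in today's purchasing power.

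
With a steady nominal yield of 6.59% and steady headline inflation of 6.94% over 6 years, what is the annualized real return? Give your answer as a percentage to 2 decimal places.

-0.33%

With constant rates the annual real return is the same each year: (1+6.59%)/(1+6.94%) − 1 = -0.00327.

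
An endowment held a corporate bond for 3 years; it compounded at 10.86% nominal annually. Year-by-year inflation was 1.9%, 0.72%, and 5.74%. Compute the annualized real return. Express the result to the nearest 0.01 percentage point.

Cumulative inflation factor: 1.019 × 1.0072 × 1.0574 ≈ 1.08525.
Nominal growth factor: 1.36246. Real growth factor = 1.36246 / 1.08525 ≈ 1.25544.
Annualized: 1.25544^(1/3) − 1 ≈ 0.07878.

7.88%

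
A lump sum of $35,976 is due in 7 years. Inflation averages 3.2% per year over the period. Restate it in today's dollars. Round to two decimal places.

Price-level factor over 7 years: (1 + 3.2%)^7 ≈ 1.2466882924.
Purchasing power today: $35,976 divided by that factor.

$28,857.25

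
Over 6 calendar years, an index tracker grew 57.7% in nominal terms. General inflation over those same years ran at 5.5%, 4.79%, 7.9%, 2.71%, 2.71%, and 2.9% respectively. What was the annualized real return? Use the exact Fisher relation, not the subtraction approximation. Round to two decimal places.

3.34%

Cumulative inflation factor: 1.055 × 1.0479 × 1.079 × 1.0271 × 1.0271 × 1.029 ≈ 1.29490.
Nominal growth factor: 1.57700. Real growth factor = 1.57700 / 1.29490 ≈ 1.21786.
Annualized: 1.21786^(1/6) − 1 ≈ 0.03339.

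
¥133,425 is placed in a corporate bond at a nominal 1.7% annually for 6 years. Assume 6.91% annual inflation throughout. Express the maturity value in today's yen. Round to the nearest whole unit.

¥98,867

Nominal value at maturity: ¥133,425 × (1 + 1.7%)^6 ≈ ¥147,626.
Price-level factor over 6 years: (1 + 6.91%)^6 ≈ 1.4931724808.
Dividing the nominal maturity value by the price-level factor gives the value in today's money.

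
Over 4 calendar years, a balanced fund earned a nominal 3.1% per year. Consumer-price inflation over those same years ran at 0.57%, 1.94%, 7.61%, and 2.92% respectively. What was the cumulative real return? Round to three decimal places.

Cumulative inflation factor: 1.0057 × 1.0194 × 1.0761 × 1.0292 ≈ 1.13544.
Nominal growth factor: 1.12989. Real growth factor = 1.12989 / 1.13544 ≈ 0.99511.
Total real return ≈ -0.4894%.

-0.489%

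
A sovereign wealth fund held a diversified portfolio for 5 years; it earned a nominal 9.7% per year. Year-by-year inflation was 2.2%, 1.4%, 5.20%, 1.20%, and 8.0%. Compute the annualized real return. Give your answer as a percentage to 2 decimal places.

5.92%

Cumulative inflation factor: 1.022 × 1.014 × 1.0520 × 1.0120 × 1.080 ≈ 1.19154.
Nominal growth factor: 1.58867. Real growth factor = 1.58867 / 1.19154 ≈ 1.33329.
Annualized: 1.33329^(1/5) − 1 ≈ 0.05922.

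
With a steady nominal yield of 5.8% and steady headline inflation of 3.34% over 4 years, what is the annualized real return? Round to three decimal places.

2.380%

With constant rates the annual real return is the same each year: (1+5.8%)/(1+3.34%) − 1 = 0.02380.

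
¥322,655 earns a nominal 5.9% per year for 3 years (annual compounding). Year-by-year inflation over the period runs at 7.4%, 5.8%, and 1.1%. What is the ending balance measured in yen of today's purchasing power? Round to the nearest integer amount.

Nominal value at maturity: ¥322,655 × (1 + 5.9%)^3 ≈ ¥383,201.
Price-level factor over 3 years: 1.074 × 1.058 × 1.011 = 1.148791212.
The maturity value deflated by that factor is the answer in today's purchasing power.

¥333,569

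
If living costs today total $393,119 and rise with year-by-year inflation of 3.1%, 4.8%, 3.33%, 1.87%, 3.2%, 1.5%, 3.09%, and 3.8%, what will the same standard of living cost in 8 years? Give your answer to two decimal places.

$501,159.94

Cumulative price-level factor: 1.031 × 1.048 × 1.0333 × 1.0187 × 1.032 × 1.015 × 1.0309 × 1.038 ≈ 1.2748301209.
The nominal amount required is $393,119 scaled up by that factor.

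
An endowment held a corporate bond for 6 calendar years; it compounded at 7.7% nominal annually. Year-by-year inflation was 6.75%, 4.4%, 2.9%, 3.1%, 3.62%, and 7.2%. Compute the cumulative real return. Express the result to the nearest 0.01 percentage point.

18.83%

Cumulative inflation factor: 1.0675 × 1.044 × 1.029 × 1.031 × 1.0362 × 1.072 ≈ 1.31335.
Nominal growth factor: 1.56061. Real growth factor = 1.56061 / 1.31335 ≈ 1.18827.
Total real return ≈ 18.8265%.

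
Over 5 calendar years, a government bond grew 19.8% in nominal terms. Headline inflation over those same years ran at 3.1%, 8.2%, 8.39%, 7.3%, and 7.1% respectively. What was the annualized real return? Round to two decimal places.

-2.92%

Cumulative inflation factor: 1.031 × 1.082 × 1.0839 × 1.073 × 1.071 ≈ 1.38952.
Nominal growth factor: 1.19800. Real growth factor = 1.19800 / 1.38952 ≈ 0.86217.
Annualized: 0.86217^(1/5) − 1 ≈ -0.02923.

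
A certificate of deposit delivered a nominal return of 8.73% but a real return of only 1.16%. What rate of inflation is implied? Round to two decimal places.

From (1+r_nom) = (1+r_real)(1+π), we get 1+π = (1 + 8.73%)/(1 + 1.16%) = 1.0873/1.0116 ≈ 1.07483.
So π ≈ 7.4832%.

7.48%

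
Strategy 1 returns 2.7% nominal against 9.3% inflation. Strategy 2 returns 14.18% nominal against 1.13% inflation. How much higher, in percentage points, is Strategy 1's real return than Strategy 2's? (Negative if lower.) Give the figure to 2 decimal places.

Strategy 1 real return: 1.027/1.093 − 1 = -6.038%.
Strategy 2 real return: 1.1418/1.0113 − 1 = 12.904%.
Difference: -6.038 − 12.904 = -18.942 pp.

-18.94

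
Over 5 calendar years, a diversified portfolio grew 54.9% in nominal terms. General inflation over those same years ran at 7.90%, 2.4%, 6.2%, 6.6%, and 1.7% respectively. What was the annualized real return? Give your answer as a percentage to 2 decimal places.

Cumulative inflation factor: 1.0790 × 1.024 × 1.062 × 1.066 × 1.017 ≈ 1.27211.
Nominal growth factor: 1.54900. Real growth factor = 1.54900 / 1.27211 ≈ 1.21766.
Annualized: 1.21766^(1/5) − 1 ≈ 0.04017.

4.02%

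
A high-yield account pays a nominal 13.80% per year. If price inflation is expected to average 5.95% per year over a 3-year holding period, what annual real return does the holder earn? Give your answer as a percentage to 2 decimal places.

7.41%

With constant rates the annual real return is the same each year: (1+13.80%)/(1+5.95%) − 1 = 0.07409.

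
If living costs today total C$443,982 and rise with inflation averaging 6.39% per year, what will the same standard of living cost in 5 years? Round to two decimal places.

C$605,158.88

Cumulative price-level factor: (1+6.39%)^5 ≈ 1.3630256996.
The nominal amount required is C$443,982 scaled up by that factor.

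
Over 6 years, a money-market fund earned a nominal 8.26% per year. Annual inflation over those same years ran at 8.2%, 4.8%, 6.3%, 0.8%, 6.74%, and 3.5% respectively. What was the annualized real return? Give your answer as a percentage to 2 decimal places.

Cumulative inflation factor: 1.082 × 1.048 × 1.063 × 1.008 × 1.0674 × 1.035 ≈ 1.34230.
Nominal growth factor: 1.60993. Real growth factor = 1.60993 / 1.34230 ≈ 1.19938.
Annualized: 1.19938^(1/6) − 1 ≈ 0.03077.

3.08%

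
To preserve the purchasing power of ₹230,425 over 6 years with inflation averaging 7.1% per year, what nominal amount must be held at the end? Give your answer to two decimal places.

Cumulative price-level factor: (1+7.1%)^6 ≈ 1.5091653487.
The nominal amount required is ₹230,425 scaled up by that factor.

₹347,749.43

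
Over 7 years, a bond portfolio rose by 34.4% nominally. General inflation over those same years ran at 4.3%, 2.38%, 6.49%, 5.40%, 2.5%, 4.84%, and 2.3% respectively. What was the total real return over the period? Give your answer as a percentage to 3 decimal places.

Cumulative inflation factor: 1.043 × 1.0238 × 1.0649 × 1.0540 × 1.025 × 1.0484 × 1.023 ≈ 1.31758.
Nominal growth factor: 1.34400. Real growth factor = 1.34400 / 1.31758 ≈ 1.02006.
Total real return ≈ 2.0056%.

2.006%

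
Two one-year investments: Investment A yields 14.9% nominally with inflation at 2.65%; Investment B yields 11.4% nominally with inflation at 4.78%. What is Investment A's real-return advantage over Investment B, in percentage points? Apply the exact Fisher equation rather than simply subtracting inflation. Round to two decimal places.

5.62

Investment A real return: 1.149/1.0265 − 1 = 11.934%.
Investment B real return: 1.114/1.0478 − 1 = 6.318%.
Difference: 11.934 − 6.318 = 5.616 pp.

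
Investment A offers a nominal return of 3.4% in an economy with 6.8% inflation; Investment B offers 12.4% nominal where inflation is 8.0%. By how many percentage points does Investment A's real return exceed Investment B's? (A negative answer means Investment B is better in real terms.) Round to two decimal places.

Investment A real return: 1.034/1.068 − 1 = -3.184%.
Investment B real return: 1.124/1.080 − 1 = 4.074%.
Difference: -3.184 − 4.074 = -7.258 pp.

-7.26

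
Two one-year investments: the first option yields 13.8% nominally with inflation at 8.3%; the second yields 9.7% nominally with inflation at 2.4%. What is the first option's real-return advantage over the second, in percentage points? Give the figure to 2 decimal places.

-2.05

The first option real return: 1.138/1.083 − 1 = 5.078%.
The second real return: 1.097/1.024 − 1 = 7.129%.
Difference: 5.078 − 7.129 = -2.051 pp.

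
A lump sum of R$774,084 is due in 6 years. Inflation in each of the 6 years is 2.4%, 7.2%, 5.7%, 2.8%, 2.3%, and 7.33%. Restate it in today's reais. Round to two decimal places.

Price-level factor over 6 years: 1.024 × 1.072 × 1.057 × 1.028 × 1.023 × 1.0733 ≈ 1.3096631473.
Purchasing power today: R$774,084 divided by that factor.

R$591,055.80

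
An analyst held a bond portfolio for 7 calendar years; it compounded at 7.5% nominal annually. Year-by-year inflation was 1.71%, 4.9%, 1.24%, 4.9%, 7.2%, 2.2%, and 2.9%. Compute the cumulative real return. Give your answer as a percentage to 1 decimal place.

Cumulative inflation factor: 1.0171 × 1.049 × 1.0124 × 1.049 × 1.072 × 1.022 × 1.029 ≈ 1.27740.
Nominal growth factor: 1.65905. Real growth factor = 1.65905 / 1.27740 ≈ 1.29877.
Total real return ≈ 29.8768%.

29.9%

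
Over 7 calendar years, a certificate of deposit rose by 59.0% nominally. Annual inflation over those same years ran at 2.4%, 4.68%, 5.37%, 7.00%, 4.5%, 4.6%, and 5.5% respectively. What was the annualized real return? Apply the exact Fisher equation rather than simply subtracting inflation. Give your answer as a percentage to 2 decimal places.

1.90%

Cumulative inflation factor: 1.024 × 1.0468 × 1.0537 × 1.0700 × 1.045 × 1.046 × 1.055 ≈ 1.39369.
Nominal growth factor: 1.59000. Real growth factor = 1.59000 / 1.39369 ≈ 1.14086.
Annualized: 1.14086^(1/7) − 1 ≈ 0.01900.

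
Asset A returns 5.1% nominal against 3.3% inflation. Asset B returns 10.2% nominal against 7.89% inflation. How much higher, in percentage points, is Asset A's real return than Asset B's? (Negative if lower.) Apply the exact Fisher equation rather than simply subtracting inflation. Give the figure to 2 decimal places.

-0.40

Asset A real return: 1.051/1.033 − 1 = 1.742%.
Asset B real return: 1.102/1.0789 − 1 = 2.141%.
Difference: 1.742 − 2.141 = -0.399 pp.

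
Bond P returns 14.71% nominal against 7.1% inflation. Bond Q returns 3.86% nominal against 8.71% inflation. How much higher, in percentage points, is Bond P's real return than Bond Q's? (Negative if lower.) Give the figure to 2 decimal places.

11.57

Bond P real return: 1.1471/1.071 − 1 = 7.106%.
Bond Q real return: 1.0386/1.0871 − 1 = -4.461%.
Difference: 7.106 − (-4.461) = 11.567 pp.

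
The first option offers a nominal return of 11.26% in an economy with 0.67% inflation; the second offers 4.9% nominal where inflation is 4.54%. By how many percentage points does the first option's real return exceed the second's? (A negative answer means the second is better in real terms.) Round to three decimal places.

10.175

The first option real return: 1.1126/1.0067 − 1 = 10.5195%.
The second real return: 1.049/1.0454 − 1 = 0.3444%.
Difference: 10.5195 − 0.3444 = 10.1751 pp.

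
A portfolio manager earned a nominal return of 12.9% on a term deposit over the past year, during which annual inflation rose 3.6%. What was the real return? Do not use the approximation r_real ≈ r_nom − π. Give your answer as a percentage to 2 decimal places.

8.98%

Real return via the Fisher equation: (1 + 12.9%)/(1 + 3.6%) − 1 = 1.129/1.036 − 1 ≈ 0.08977.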